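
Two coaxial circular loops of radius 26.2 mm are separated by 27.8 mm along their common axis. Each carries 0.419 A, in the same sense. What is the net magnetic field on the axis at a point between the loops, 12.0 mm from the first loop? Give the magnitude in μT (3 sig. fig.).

Each loop contributes B = μ₀IR²/[2(R²+z²)^(3/2)] on the axis, with z measured from that loop.
Loop 1 (z = 0.012 m): B₁ = 7.55×10⁻⁶ T. Loop 2 (z = 0.0158 m): B₂ = 6.31×10⁻⁶ T.
The fields add: B = B₁ + B₂ = 1.39×10⁻⁵ T.

B ≈ 13.9 μT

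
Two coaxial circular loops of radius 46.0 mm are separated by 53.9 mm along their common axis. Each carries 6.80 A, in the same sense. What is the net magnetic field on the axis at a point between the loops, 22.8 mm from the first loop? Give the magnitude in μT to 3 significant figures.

Each loop contributes B = μ₀IR²/[2(R²+z²)^(3/2)] on the axis, with z measured from that loop.
Loop 1 (z = 0.0228 m): B₁ = 6.68×10⁻⁵ T. Loop 2 (z = 0.0311 m): B₂ = 5.28×10⁻⁵ T.
The fields add: B = B₁ + B₂ = 1.20×10⁻⁴ T.

B ≈ 120 μT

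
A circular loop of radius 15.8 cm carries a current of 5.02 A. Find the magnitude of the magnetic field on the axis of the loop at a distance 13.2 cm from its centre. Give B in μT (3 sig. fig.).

On the axis of a circular loop, B = μ₀IR² / [2(R²+z²)^(3/2)].
R² + z² = (0.158)² + (0.132)² = 0.04239 m², and (R²+z²)^(3/2) = 8.73×10⁻³ m³.
B = (4π×10⁻⁷ × 5.02 × 0.02496) / (2 × 8.73×10⁻³) = 9.02×10⁻⁶ T.

B ≈ 9.02 μT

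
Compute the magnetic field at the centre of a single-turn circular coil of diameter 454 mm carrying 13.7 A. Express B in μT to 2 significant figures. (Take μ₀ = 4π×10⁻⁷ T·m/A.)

At the centre of a circular loop the Biot–Savart law gives B = μ₀I/(2R) (so R = 0.227 m).
B = (4π×10⁻⁷ × 13.7) / (2 × 0.227) = 3.79×10⁻⁵ T.

B ≈ 38 μT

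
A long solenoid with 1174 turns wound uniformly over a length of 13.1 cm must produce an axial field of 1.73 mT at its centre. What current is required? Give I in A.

I ≈ 0.154 A

Inside a long solenoid B = μ₀nI with n = 8962 m⁻¹, so I = B/(μ₀n).
I = 1.73×10⁻³ / (4π×10⁻⁷ × 8962) = 0.154 A.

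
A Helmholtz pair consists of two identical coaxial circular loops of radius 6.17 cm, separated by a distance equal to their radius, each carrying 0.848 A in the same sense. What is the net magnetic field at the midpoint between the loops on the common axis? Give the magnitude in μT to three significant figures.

B ≈ 12.4 μT

Each loop contributes B = μ₀IR²/[2(R²+z²)^(3/2)] on the axis, with z measured from that loop.
Loop 1 (z = 0.03085 m): B₁ = 6.18×10⁻⁶ T. Loop 2 (z = 0.03085 m): B₂ = 6.18×10⁻⁶ T.
The fields add: B = B₁ + B₂ = 1.24×10⁻⁵ T.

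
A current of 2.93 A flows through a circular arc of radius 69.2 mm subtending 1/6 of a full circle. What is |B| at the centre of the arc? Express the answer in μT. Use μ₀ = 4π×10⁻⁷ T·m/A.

The Biot–Savart field of a circular arc at its centre is B = μ₀Iφ/(4πR), with φ = 1.047 rad.
B = (4π×10⁻⁷ × 2.93 × 1.047) / (4π × 0.0692) = 4.43×10⁻⁶ T.

B ≈ 4.43 μT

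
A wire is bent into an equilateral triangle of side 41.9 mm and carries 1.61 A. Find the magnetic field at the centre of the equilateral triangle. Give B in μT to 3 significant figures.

Each side is a finite straight segment at perpendicular distance d = a/(2 tan(π/3)) = 0.0121 m from the centre, with end-angles ±π/3.
One side contributes B₁ = (μ₀I/4πd)·2 sin(π/3) = 2.31×10⁻⁵ T.
All 3 sides add in the same direction: B = 3 × 2.31×10⁻⁵ = 6.92×10⁻⁵ T.

B ≈ 69.2 μT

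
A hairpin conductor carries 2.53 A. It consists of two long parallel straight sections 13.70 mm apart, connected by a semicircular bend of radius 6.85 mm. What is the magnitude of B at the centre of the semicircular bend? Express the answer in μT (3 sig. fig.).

The semicircular arc contributes B_arc = μ₀I·π/(4πR) = μ₀I/(4R) = 1.16×10⁻⁴ T.
Each semi-infinite lead is at perpendicular distance R = 0.00685 m from the centre, with the perpendicular foot at its near end, so it contributes μ₀I/(4πR); both point the same way, together 7.39×10⁻⁵ T.
Arc and leads all point the same direction: B = 1.16×10⁻⁴ + 7.39×10⁻⁵ = 1.90×10⁻⁴ T.

B ≈ 190 μT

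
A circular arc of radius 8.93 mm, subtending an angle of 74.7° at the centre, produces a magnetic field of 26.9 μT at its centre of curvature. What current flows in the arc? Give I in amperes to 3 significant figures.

For a circular arc, B = μ₀Iφ/(4πR) with φ in radians; here φ = 1.304 rad.
So I = 4πRB/(μ₀φ) = 4π × 0.00893 × 2.69×10⁻⁵ / (4π×10⁻⁷ × 1.304) = 1.84 A.

I ≈ 1.84 A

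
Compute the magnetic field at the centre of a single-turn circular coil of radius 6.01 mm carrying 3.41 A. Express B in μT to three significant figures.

B ≈ 357 μT

At the centre of a circular loop the Biot–Savart law gives B = μ₀I/(2R).
B = (4π×10⁻⁷ × 3.41) / (2 × 0.00601) = 3.57×10⁻⁴ T.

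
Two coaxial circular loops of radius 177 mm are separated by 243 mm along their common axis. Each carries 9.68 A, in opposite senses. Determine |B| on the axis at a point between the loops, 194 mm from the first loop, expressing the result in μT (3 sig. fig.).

Each loop contributes B = μ₀IR²/[2(R²+z²)^(3/2)] on the axis, with z measured from that loop.
Loop 1 (z = 0.194 m): B₁ = 1.05×10⁻⁵ T. Loop 2 (z = 0.049 m): B₂ = 3.08×10⁻⁵ T.
The fields oppose: B = |B₁ − B₂| = 2.02×10⁻⁵ T.

B ≈ 20.2 μT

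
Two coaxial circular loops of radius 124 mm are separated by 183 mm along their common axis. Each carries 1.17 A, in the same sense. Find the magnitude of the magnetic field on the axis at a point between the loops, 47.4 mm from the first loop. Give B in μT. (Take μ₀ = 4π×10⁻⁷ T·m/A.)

Each loop contributes B = μ₀IR²/[2(R²+z²)^(3/2)] on the axis, with z measured from that loop.
Loop 1 (z = 0.0474 m): B₁ = 4.83×10⁻⁶ T. Loop 2 (z = 0.1356 m): B₂ = 1.82×10⁻⁶ T.
The fields add: B = B₁ + B₂ = 6.65×10⁻⁶ T.

B ≈ 6.65 μT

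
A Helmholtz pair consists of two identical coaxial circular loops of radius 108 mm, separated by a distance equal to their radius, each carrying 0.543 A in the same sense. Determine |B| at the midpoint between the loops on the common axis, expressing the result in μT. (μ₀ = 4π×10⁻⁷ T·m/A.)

B ≈ 4.52 μT

Each loop contributes B = μ₀IR²/[2(R²+z²)^(3/2)] on the axis, with z measured from that loop.
Loop 1 (z = 0.054 m): B₁ = 2.26×10⁻⁶ T. Loop 2 (z = 0.054 m): B₂ = 2.26×10⁻⁶ T.
The fields add: B = B₁ + B₂ = 4.52×10⁻⁶ T.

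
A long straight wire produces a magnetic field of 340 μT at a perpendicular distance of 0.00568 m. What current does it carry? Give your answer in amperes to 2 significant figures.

I ≈ 9.7 A

For a long straight wire B = μ₀I/(2πd), so I = 2πdB/μ₀.
I = 2π × 0.00568 × 3.40×10⁻⁴ / (4π×10⁻⁷) = 9.66 A.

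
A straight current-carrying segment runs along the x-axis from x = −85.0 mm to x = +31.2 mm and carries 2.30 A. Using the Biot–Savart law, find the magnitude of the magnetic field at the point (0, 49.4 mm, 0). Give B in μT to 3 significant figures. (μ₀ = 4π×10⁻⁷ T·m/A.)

For a finite straight segment, B = (μ₀I/4πd)(sinθ₁ + sinθ₂), where θ₁, θ₂ are the angles from the perpendicular to each end.
The perpendicular distance is d = 0.0494 m; the end-offsets along the wire are a = 0.085 m and b = 0.0312 m.
sinθ₁ = 0.085/√(0.085²+0.0494²) = 0.8646; sinθ₂ = 0.0312/√(0.0312²+0.0494²) = 0.5340.
B = (4π×10⁻⁷ × 2.30) / (4π × 0.0494) × (0.8646 + 0.5340) = 6.51×10⁻⁶ T.

B ≈ 6.51 μT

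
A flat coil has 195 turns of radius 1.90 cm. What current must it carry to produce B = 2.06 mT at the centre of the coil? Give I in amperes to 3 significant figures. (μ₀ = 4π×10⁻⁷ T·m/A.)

For an N-turn coil, B = Nμ₀I/(2R) with R = 0.019 m, so I = 2RB/(Nμ₀) = 2 × 0.019 × 2.06×10⁻³ / (195 × 4π×10⁻⁷) = 0.319 A.

I ≈ 0.319 A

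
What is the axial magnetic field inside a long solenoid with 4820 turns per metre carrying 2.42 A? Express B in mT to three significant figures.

Inside a long solenoid, B = μ₀nI with n = 4820 turns/m.
B = 4π×10⁻⁷ × 4820 × 2.42 = 1.47×10⁻² T.

B ≈ 14.7 mT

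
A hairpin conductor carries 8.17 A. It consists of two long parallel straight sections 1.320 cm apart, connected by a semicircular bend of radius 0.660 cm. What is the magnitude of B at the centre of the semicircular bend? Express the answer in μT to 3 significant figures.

The semicircular arc contributes B_arc = μ₀I·π/(4πR) = μ₀I/(4R) = 3.89×10⁻⁴ T.
Each semi-infinite lead is at perpendicular distance R = 0.0066 m from the centre, with the perpendicular foot at its near end, so it contributes μ₀I/(4πR); both point the same way, together 2.48×10⁻⁴ T.
Arc and leads all point the same direction: B = 3.89×10⁻⁴ + 2.48×10⁻⁴ = 6.36×10⁻⁴ T.

B ≈ 636 μT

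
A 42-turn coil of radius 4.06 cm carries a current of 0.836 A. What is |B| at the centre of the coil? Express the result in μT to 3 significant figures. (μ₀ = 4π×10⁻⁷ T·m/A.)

B ≈ 543 μT

For an N-turn flat coil, B = Nμ₀I/(2R) with R = 0.0406 m.
B = 42 × 1.29×10⁻⁵ T = 5.43×10⁻⁴ T.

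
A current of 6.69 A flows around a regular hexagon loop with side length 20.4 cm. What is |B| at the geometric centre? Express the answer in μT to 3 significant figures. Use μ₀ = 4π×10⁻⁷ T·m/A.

B ≈ 22.7 μT

Each side is a finite straight segment at perpendicular distance d = a/(2 tan(π/6)) = 0.1767 m from the centre, with end-angles ±π/6.
One side contributes B₁ = (μ₀I/4πd)·2 sin(π/6) = 3.79×10⁻⁶ T.
All 6 sides add in the same direction: B = 6 × 3.79×10⁻⁶ = 2.27×10⁻⁵ T.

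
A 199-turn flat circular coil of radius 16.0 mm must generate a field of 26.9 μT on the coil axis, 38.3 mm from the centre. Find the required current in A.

For an N-turn coil, B = Nμ₀IR²/[2(R²+z²)^(3/2)] with R = 0.016 m, z = 0.0383 m, so I = 2B(R²+z²)^(3/2)/(Nμ₀R²) = 2 × 2.69×10⁻⁵ × 7.15×10⁻⁵ / (199 × 4π×10⁻⁷ × 0.000256) = 6.01×10⁻² A.

I ≈ 0.0601 A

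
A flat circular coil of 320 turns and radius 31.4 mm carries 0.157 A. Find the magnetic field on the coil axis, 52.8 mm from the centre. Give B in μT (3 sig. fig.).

B ≈ 134 μT

For an N-turn flat coil, B = Nμ₀IR²/[2(R²+z²)^(3/2)] with R = 0.0314 m, z = 0.0528 m.
B = 320 × 4.20×10⁻⁷ T = 1.34×10⁻⁴ T.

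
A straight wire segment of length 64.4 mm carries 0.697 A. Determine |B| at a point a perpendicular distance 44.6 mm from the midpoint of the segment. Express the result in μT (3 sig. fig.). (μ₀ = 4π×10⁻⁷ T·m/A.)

For a finite straight segment, B = (μ₀I/4πd)(sinθ₁ + sinθ₂), where θ₁, θ₂ are the angles from the perpendicular to each end.
The perpendicular from the point meets the wire at its midpoint, so each end is L/2 = 0.0322 m away along the wire.
sinθ₁ = 0.0322/√(0.0322²+0.0446²) = 0.5854; sinθ₂ = 0.0322/√(0.0322²+0.0446²) = 0.5854.
B = (4π×10⁻⁷ × 0.697) / (4π × 0.0446) × (0.5854 + 0.5854) = 1.83×10⁻⁶ T.

B ≈ 1.83 μT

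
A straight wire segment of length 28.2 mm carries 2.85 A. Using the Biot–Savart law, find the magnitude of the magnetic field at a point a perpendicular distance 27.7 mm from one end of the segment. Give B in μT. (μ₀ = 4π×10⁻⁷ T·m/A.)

B ≈ 7.34 μT

For a finite straight segment, B = (μ₀I/4πd)(sinθ₁ + sinθ₂), where θ₁, θ₂ are the angles from the perpendicular to each end.
The perpendicular foot is at one end, so the two end-offsets along the wire are 0 and L = 0.0282 m.
sinθ₁ = 0/√(0²+0.0277²) = 0.0000; sinθ₂ = 0.0282/√(0.0282²+0.0277²) = 0.7134.
B = (4π×10⁻⁷ × 2.85) / (4π × 0.0277) × (0.0000 + 0.7134) = 7.34×10⁻⁶ T.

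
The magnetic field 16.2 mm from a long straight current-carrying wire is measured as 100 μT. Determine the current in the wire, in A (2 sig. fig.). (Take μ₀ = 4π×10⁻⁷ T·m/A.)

I ≈ 8.1 A

For a long straight wire B = μ₀I/(2πd), so I = 2πdB/μ₀.
I = 2π × 0.0162 × 1.00×10⁻⁴ / (4π×10⁻⁷) = 8.10 A.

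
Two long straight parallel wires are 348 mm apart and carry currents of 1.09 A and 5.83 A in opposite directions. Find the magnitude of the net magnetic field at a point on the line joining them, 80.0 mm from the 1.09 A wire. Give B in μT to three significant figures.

B ≈ 7.08 μT

Each long wire gives B = μ₀I/(2πd). Distances are d₁ = 0.08 m and d₂ = 0.268 m.
B₁ = 2.73×10⁻⁶ T, B₂ = 4.35×10⁻⁶ T.
Between antiparallel currents both contributions point the same way, so they add. B = B₁ + B₂ = 2.73×10⁻⁶ + 4.35×10⁻⁶ = 7.08×10⁻⁶ T.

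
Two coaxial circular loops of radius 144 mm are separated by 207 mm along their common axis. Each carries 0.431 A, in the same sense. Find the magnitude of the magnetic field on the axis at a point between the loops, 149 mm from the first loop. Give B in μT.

Each loop contributes B = μ₀IR²/[2(R²+z²)^(3/2)] on the axis, with z measured from that loop.
Loop 1 (z = 0.149 m): B₁ = 6.31×10⁻⁷ T. Loop 2 (z = 0.058 m): B₂ = 1.50×10⁻⁶ T.
The fields add: B = B₁ + B₂ = 2.13×10⁻⁶ T.

B ≈ 2.13 μT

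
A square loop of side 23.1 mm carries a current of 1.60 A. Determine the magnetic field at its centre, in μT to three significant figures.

Each side is a finite straight segment at perpendicular distance d = a/(2 tan(π/4)) = 0.01155 m from the centre, with end-angles ±π/4.
One side contributes B₁ = (μ₀I/4πd)·2 sin(π/4) = 1.96×10⁻⁵ T.
All 4 sides add in the same direction: B = 4 × 1.96×10⁻⁵ = 7.84×10⁻⁵ T.

B ≈ 78.4 μT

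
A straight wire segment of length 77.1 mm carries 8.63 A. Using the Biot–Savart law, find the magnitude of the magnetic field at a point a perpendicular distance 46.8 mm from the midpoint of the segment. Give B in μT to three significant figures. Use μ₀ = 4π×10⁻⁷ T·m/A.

B ≈ 23.4 μT

For a finite straight segment, B = (μ₀I/4πd)(sinθ₁ + sinθ₂), where θ₁, θ₂ are the angles from the perpendicular to each end.
The perpendicular from the point meets the wire at its midpoint, so each end is L/2 = 0.03855 m away along the wire.
sinθ₁ = 0.03855/√(0.03855²+0.0468²) = 0.6358; sinθ₂ = 0.03855/√(0.03855²+0.0468²) = 0.6358.
B = (4π×10⁻⁷ × 8.63) / (4π × 0.0468) × (0.6358 + 0.6358) = 2.34×10⁻⁵ T.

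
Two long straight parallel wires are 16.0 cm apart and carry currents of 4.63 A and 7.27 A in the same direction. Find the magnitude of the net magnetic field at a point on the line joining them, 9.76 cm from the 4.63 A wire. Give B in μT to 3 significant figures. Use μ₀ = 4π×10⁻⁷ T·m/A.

B ≈ 13.8 μT

Each long wire gives B = μ₀I/(2πd). Distances are d₁ = 0.0976 m and d₂ = 0.0624 m.
B₁ = 9.49×10⁻⁶ T, B₂ = 2.33×10⁻⁵ T.
Between parallel currents the two contributions point in opposite directions, so they subtract. B = |B₁ − B₂| = |9.49×10⁻⁶ − 2.33×10⁻⁵| = 1.38×10⁻⁵ T.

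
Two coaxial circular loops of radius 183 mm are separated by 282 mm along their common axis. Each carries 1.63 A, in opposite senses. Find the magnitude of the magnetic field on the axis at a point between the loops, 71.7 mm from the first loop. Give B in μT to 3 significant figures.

B ≈ 2.93 μT

Each loop contributes B = μ₀IR²/[2(R²+z²)^(3/2)] on the axis, with z measured from that loop.
Loop 1 (z = 0.0717 m): B₁ = 4.52×10⁻⁶ T. Loop 2 (z = 0.2103 m): B₂ = 1.58×10⁻⁶ T.
The fields oppose: B = |B₁ − B₂| = 2.93×10⁻⁶ T.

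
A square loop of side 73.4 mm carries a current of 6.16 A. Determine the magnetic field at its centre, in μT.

B ≈ 94.9 μT

Each side is a finite straight segment at perpendicular distance d = a/(2 tan(π/4)) = 0.0367 m from the centre, with end-angles ±π/4.
One side contributes B₁ = (μ₀I/4πd)·2 sin(π/4) = 2.37×10⁻⁵ T.
All 4 sides add in the same direction: B = 4 × 2.37×10⁻⁵ = 9.49×10⁻⁵ T.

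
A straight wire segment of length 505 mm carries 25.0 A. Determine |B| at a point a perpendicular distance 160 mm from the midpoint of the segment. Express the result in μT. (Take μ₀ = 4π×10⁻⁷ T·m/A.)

B ≈ 26.4 μT

For a finite straight segment, B = (μ₀I/4πd)(sinθ₁ + sinθ₂), where θ₁, θ₂ are the angles from the perpendicular to each end.
The perpendicular from the point meets the wire at its midpoint, so each end is L/2 = 0.2525 m away along the wire.
sinθ₁ = 0.2525/√(0.2525²+0.16²) = 0.8447; sinθ₂ = 0.2525/√(0.2525²+0.16²) = 0.8447.
B = (4π×10⁻⁷ × 25.0) / (4π × 0.16) × (0.8447 + 0.8447) = 2.64×10⁻⁵ T.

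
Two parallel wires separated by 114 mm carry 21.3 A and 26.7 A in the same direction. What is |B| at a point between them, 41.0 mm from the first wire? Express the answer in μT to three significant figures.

B ≈ 30.8 μT

Each long wire gives B = μ₀I/(2πd). Distances are d₁ = 0.041 m and d₂ = 0.073 m.
B₁ = 1.04×10⁻⁴ T, B₂ = 7.32×10⁻⁵ T.
Between parallel currents the two contributions point in opposite directions, so they subtract. B = |B₁ − B₂| = |1.04×10⁻⁴ − 7.32×10⁻⁵| = 3.08×10⁻⁵ T.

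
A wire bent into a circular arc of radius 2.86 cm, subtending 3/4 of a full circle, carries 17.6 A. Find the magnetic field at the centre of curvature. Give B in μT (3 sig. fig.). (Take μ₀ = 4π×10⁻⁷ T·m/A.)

The Biot–Savart field of a circular arc at its centre is B = μ₀Iφ/(4πR), with φ = 4.712 rad.
B = (4π×10⁻⁷ × 17.6 × 4.712) / (4π × 0.0286) = 2.90×10⁻⁴ T.

B ≈ 290 μT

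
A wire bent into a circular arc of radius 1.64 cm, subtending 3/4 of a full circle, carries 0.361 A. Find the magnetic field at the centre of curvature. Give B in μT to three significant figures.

The Biot–Savart field of a circular arc at its centre is B = μ₀Iφ/(4πR), with φ = 4.712 rad.
B = (4π×10⁻⁷ × 0.361 × 4.712) / (4π × 0.0164) = 1.04×10⁻⁵ T.

B ≈ 10.4 μT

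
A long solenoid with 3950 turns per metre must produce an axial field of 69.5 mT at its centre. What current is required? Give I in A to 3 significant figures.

I ≈ 14.0 A

Inside a long solenoid B = μ₀nI with n = 3950 m⁻¹, so I = B/(μ₀n).
I = 6.95×10⁻² / (4π×10⁻⁷ × 3950) = 14.0 A.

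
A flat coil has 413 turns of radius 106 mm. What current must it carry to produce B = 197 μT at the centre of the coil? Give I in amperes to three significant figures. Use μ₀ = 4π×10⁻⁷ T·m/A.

I ≈ 0.0805 A

For an N-turn coil, B = Nμ₀I/(2R) with R = 0.106 m, so I = 2RB/(Nμ₀) = 2 × 0.106 × 1.97×10⁻⁴ / (413 × 4π×10⁻⁷) = 8.05×10⁻² A.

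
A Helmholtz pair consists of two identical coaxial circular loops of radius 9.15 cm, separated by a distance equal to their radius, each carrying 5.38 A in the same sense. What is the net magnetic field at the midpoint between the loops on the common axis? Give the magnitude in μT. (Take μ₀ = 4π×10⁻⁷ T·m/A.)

Each loop contributes B = μ₀IR²/[2(R²+z²)^(3/2)] on the axis, with z measured from that loop.
Loop 1 (z = 0.04575 m): B₁ = 2.64×10⁻⁵ T. Loop 2 (z = 0.04575 m): B₂ = 2.64×10⁻⁵ T.
The fields add: B = B₁ + B₂ = 5.29×10⁻⁵ T.

B ≈ 52.9 μT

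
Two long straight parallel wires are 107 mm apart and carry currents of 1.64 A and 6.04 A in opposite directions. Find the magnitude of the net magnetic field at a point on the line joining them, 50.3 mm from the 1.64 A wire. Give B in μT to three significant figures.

Each long wire gives B = μ₀I/(2πd). Distances are d₁ = 0.0503 m and d₂ = 0.0567 m.
B₁ = 6.52×10⁻⁶ T, B₂ = 2.13×10⁻⁵ T.
Between antiparallel currents both contributions point the same way, so they add. B = B₁ + B₂ = 6.52×10⁻⁶ + 2.13×10⁻⁵ = 2.78×10⁻⁵ T.

B ≈ 27.8 μT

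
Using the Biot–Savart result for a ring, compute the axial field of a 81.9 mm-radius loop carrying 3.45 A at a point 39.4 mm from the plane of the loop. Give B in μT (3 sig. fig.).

B ≈ 19.4 μT

On the axis of a circular loop, B = μ₀IR² / [2(R²+z²)^(3/2)].
R² + z² = (0.0819)² + (0.0394)² = 0.00826 m², and (R²+z²)^(3/2) = 7.51×10⁻⁴ m³.
B = (4π×10⁻⁷ × 3.45 × 0.006708) / (2 × 7.51×10⁻⁴) = 1.94×10⁻⁵ T.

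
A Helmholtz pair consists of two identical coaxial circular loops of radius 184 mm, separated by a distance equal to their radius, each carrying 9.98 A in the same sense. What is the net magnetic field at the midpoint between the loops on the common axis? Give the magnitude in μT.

Each loop contributes B = μ₀IR²/[2(R²+z²)^(3/2)] on the axis, with z measured from that loop.
Loop 1 (z = 0.092 m): B₁ = 2.44×10⁻⁵ T. Loop 2 (z = 0.092 m): B₂ = 2.44×10⁻⁵ T.
The fields add: B = B₁ + B₂ = 4.88×10⁻⁵ T.

B ≈ 48.8 μT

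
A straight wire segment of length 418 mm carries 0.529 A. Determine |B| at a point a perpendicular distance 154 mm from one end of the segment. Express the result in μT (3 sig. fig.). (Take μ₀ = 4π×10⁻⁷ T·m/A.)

For a finite straight segment, B = (μ₀I/4πd)(sinθ₁ + sinθ₂), where θ₁, θ₂ are the angles from the perpendicular to each end.
The perpendicular foot is at one end, so the two end-offsets along the wire are 0 and L = 0.418 m.
sinθ₁ = 0/√(0²+0.154²) = 0.0000; sinθ₂ = 0.418/√(0.418²+0.154²) = 0.9383.
B = (4π×10⁻⁷ × 0.529) / (4π × 0.154) × (0.0000 + 0.9383) = 3.22×10⁻⁷ T.

B ≈ 0.322 μT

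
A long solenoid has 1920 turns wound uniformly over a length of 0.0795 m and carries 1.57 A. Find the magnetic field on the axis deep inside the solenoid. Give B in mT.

B ≈ 47.6 mT

Inside a long solenoid, B = μ₀nI with n = 2.415×10⁴ turns/m.
B = 4π×10⁻⁷ × 2.415×10⁴ × 1.57 = 4.76×10⁻² T.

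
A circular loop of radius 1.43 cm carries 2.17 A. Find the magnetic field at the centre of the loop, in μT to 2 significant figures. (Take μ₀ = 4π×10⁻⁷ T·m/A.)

B ≈ 95 μT

At the centre of a circular loop the Biot–Savart law gives B = μ₀I/(2R).
B = (4π×10⁻⁷ × 2.17) / (2 × 0.0143) = 9.53×10⁻⁵ T.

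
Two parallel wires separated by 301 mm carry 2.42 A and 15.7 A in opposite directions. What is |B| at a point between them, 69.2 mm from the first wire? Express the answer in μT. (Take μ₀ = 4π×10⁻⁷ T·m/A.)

Each long wire gives B = μ₀I/(2πd). Distances are d₁ = 0.0692 m and d₂ = 0.2318 m.
B₁ = 6.99×10⁻⁶ T, B₂ = 1.35×10⁻⁵ T.
Between antiparallel currents both contributions point the same way, so they add. B = B₁ + B₂ = 6.99×10⁻⁶ + 1.35×10⁻⁵ = 2.05×10⁻⁵ T.

B ≈ 20.5 μT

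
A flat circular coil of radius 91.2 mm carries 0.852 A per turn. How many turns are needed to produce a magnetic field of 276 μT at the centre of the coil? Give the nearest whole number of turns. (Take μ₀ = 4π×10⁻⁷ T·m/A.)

For an N-turn coil, B = Nμ₀I/(2R). A single turn gives B₁ = 5.87×10⁻⁶ T with R = 0.0912 m.
N = B/B₁ = 2.76×10⁻⁴ / 5.87×10⁻⁶ = 47.02.

N = 47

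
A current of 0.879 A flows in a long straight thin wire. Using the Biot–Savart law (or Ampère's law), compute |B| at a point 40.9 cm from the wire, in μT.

For an infinitely long straight wire, B = μ₀I/(2πd).
B = (4π×10⁻⁷ × 0.879) / (2π × 0.409) = 4.30×10⁻⁷ T.

B ≈ 0.430 μT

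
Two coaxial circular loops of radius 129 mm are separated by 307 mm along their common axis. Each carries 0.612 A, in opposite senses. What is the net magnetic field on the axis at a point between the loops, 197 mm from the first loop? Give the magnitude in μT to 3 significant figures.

Each loop contributes B = μ₀IR²/[2(R²+z²)^(3/2)] on the axis, with z measured from that loop.
Loop 1 (z = 0.197 m): B₁ = 4.90×10⁻⁷ T. Loop 2 (z = 0.11 m): B₂ = 1.31×10⁻⁶ T.
The fields oppose: B = |B₁ − B₂| = 8.23×10⁻⁷ T.

B ≈ 0.823 μT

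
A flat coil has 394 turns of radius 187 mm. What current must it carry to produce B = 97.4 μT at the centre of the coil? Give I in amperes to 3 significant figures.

For an N-turn coil, B = Nμ₀I/(2R) with R = 0.187 m, so I = 2RB/(Nμ₀) = 2 × 0.187 × 9.74×10⁻⁵ / (394 × 4π×10⁻⁷) = 7.36×10⁻² A.

I ≈ 0.0736 A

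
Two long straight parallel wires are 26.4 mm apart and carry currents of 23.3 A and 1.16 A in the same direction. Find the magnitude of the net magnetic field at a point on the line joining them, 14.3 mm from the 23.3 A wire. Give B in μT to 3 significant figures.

Each long wire gives B = μ₀I/(2πd). Distances are d₁ = 0.0143 m and d₂ = 0.0121 m.
B₁ = 3.26×10⁻⁴ T, B₂ = 1.92×10⁻⁵ T.
Between parallel currents the two contributions point in opposite directions, so they subtract. B = |B₁ − B₂| = |3.26×10⁻⁴ − 1.92×10⁻⁵| = 3.07×10⁻⁴ T.

B ≈ 307 μT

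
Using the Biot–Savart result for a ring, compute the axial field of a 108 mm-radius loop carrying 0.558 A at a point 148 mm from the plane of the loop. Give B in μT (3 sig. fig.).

B ≈ 0.665 μT

On the axis of a circular loop, B = μ₀IR² / [2(R²+z²)^(3/2)].
R² + z² = (0.108)² + (0.148)² = 0.03357 m², and (R²+z²)^(3/2) = 6.15×10⁻³ m³.
B = (4π×10⁻⁷ × 0.558 × 0.01166) / (2 × 6.15×10⁻³) = 6.65×10⁻⁷ T.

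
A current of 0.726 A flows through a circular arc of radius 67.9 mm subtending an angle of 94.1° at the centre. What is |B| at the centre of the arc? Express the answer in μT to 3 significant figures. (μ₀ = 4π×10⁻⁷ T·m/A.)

The Biot–Savart field of a circular arc at its centre is B = μ₀Iφ/(4πR), with φ = 1.642 rad.
B = (4π×10⁻⁷ × 0.726 × 1.642) / (4π × 0.0679) = 1.76×10⁻⁶ T.

B ≈ 1.76 μT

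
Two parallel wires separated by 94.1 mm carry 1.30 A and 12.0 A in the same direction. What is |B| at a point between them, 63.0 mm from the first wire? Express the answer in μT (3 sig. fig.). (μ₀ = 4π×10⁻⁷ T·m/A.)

Each long wire gives B = μ₀I/(2πd). Distances are d₁ = 0.063 m and d₂ = 0.0311 m.
B₁ = 4.13×10⁻⁶ T, B₂ = 7.72×10⁻⁵ T.
Between parallel currents the two contributions point in opposite directions, so they subtract. B = |B₁ − B₂| = |4.13×10⁻⁶ − 7.72×10⁻⁵| = 7.30×10⁻⁵ T.

B ≈ 73.0 μT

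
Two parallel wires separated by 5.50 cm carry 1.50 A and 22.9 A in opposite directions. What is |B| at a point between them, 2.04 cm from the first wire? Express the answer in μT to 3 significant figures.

Each long wire gives B = μ₀I/(2πd). Distances are d₁ = 0.0204 m and d₂ = 0.0346 m.
B₁ = 1.47×10⁻⁵ T, B₂ = 1.32×10⁻⁴ T.
Between antiparallel currents both contributions point the same way, so they add. B = B₁ + B₂ = 1.47×10⁻⁵ + 1.32×10⁻⁴ = 1.47×10⁻⁴ T.

B ≈ 147 μT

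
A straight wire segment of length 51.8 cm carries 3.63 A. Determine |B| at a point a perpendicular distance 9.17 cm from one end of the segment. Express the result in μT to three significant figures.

B ≈ 3.90 μT

For a finite straight segment, B = (μ₀I/4πd)(sinθ₁ + sinθ₂), where θ₁, θ₂ are the angles from the perpendicular to each end.
The perpendicular foot is at one end, so the two end-offsets along the wire are 0 and L = 0.518 m.
sinθ₁ = 0/√(0²+0.0917²) = 0.0000; sinθ₂ = 0.518/√(0.518²+0.0917²) = 0.9847.
B = (4π×10⁻⁷ × 3.63) / (4π × 0.0917) × (0.0000 + 0.9847) = 3.90×10⁻⁶ T.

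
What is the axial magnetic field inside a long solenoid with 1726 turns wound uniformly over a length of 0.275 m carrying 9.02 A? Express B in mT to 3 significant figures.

B ≈ 71.1 mT

Inside a long solenoid, B = μ₀nI with n = 6276 turns/m.
B = 4π×10⁻⁷ × 6276 × 9.02 = 7.11×10⁻² T.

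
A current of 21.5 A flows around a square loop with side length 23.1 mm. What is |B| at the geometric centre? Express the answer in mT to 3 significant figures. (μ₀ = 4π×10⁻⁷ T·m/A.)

Each side is a finite straight segment at perpendicular distance d = a/(2 tan(π/4)) = 0.01155 m from the centre, with end-angles ±π/4.
One side contributes B₁ = (μ₀I/4πd)·2 sin(π/4) = 2.63×10⁻⁴ T.
All 4 sides add in the same direction: B = 4 × 2.63×10⁻⁴ = 1.05×10⁻³ T.

B ≈ 1.05 mT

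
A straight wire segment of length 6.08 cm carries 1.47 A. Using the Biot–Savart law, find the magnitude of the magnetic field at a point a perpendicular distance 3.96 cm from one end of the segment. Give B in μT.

For a finite straight segment, B = (μ₀I/4πd)(sinθ₁ + sinθ₂), where θ₁, θ₂ are the angles from the perpendicular to each end.
The perpendicular foot is at one end, so the two end-offsets along the wire are 0 and L = 0.0608 m.
sinθ₁ = 0/√(0²+0.0396²) = 0.0000; sinθ₂ = 0.0608/√(0.0608²+0.0396²) = 0.8379.
B = (4π×10⁻⁷ × 1.47) / (4π × 0.0396) × (0.0000 + 0.8379) = 3.11×10⁻⁶ T.

B ≈ 3.11 μT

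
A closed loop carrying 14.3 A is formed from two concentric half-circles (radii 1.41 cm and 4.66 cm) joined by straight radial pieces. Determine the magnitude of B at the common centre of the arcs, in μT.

B ≈ 222 μT

The radial connectors point toward the centre, so dl × r̂ = 0 and they contribute nothing.
Each semicircle gives μ₀I/(4R): inner arc 3.19×10⁻⁴ T, outer arc 9.64×10⁻⁵ T.
The two arcs carry current in opposite angular senses, so their fields oppose: B = |3.19×10⁻⁴ − 9.64×10⁻⁵| = 2.22×10⁻⁴ T.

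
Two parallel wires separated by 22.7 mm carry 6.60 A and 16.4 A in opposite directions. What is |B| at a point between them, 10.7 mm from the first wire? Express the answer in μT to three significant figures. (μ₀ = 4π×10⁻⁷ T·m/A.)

Each long wire gives B = μ₀I/(2πd). Distances are d₁ = 0.0107 m and d₂ = 0.012 m.
B₁ = 1.23×10⁻⁴ T, B₂ = 2.73×10⁻⁴ T.
Between antiparallel currents both contributions point the same way, so they add. B = B₁ + B₂ = 1.23×10⁻⁴ + 2.73×10⁻⁴ = 3.97×10⁻⁴ T.

B ≈ 397 μT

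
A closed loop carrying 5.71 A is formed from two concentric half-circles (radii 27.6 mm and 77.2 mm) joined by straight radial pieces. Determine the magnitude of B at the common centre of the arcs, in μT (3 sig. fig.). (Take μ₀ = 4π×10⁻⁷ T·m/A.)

B ≈ 41.8 μT

The radial connectors point toward the centre, so dl × r̂ = 0 and they contribute nothing.
Each semicircle gives μ₀I/(4R): inner arc 6.50×10⁻⁵ T, outer arc 2.32×10⁻⁵ T.
The two arcs carry current in opposite angular senses, so their fields oppose: B = |6.50×10⁻⁵ − 2.32×10⁻⁵| = 4.18×10⁻⁵ T.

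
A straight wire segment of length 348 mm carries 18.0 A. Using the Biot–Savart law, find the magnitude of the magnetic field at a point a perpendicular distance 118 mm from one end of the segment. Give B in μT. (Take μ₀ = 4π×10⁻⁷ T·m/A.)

For a finite straight segment, B = (μ₀I/4πd)(sinθ₁ + sinθ₂), where θ₁, θ₂ are the angles from the perpendicular to each end.
The perpendicular foot is at one end, so the two end-offsets along the wire are 0 and L = 0.348 m.
sinθ₁ = 0/√(0²+0.118²) = 0.0000; sinθ₂ = 0.348/√(0.348²+0.118²) = 0.9470.
B = (4π×10⁻⁷ × 18.0) / (4π × 0.118) × (0.0000 + 0.9470) = 1.44×10⁻⁵ T.

B ≈ 14.4 μT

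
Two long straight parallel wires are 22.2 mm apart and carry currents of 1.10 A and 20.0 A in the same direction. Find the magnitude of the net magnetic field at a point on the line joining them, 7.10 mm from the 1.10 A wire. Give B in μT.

Each long wire gives B = μ₀I/(2πd). Distances are d₁ = 0.0071 m and d₂ = 0.0151 m.
B₁ = 3.10×10⁻⁵ T, B₂ = 2.65×10⁻⁴ T.
Between parallel currents the two contributions point in opposite directions, so they subtract. B = |B₁ − B₂| = |3.10×10⁻⁵ − 2.65×10⁻⁴| = 2.34×10⁻⁴ T.

B ≈ 234 μT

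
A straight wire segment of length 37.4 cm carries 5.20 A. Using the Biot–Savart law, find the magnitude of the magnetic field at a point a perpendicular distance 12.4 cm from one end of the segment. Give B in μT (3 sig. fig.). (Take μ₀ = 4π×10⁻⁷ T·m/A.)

For a finite straight segment, B = (μ₀I/4πd)(sinθ₁ + sinθ₂), where θ₁, θ₂ are the angles from the perpendicular to each end.
The perpendicular foot is at one end, so the two end-offsets along the wire are 0 and L = 0.374 m.
sinθ₁ = 0/√(0²+0.124²) = 0.0000; sinθ₂ = 0.374/√(0.374²+0.124²) = 0.9492.
B = (4π×10⁻⁷ × 5.20) / (4π × 0.124) × (0.0000 + 0.9492) = 3.98×10⁻⁶ T.

B ≈ 3.98 μT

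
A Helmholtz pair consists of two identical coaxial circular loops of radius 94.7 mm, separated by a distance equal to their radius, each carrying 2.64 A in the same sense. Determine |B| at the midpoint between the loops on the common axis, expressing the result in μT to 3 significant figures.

B ≈ 25.1 μT

Each loop contributes B = μ₀IR²/[2(R²+z²)^(3/2)] on the axis, with z measured from that loop.
Loop 1 (z = 0.04735 m): B₁ = 1.25×10⁻⁵ T. Loop 2 (z = 0.04735 m): B₂ = 1.25×10⁻⁵ T.
The fields add: B = B₁ + B₂ = 2.51×10⁻⁵ T.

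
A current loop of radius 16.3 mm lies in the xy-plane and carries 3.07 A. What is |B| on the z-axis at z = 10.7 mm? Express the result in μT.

On the axis of a circular loop, B = μ₀IR² / [2(R²+z²)^(3/2)].
R² + z² = (0.0163)² + (0.0107)² = 0.0003802 m², and (R²+z²)^(3/2) = 7.41×10⁻⁶ m³.
B = (4π×10⁻⁷ × 3.07 × 0.0002657) / (2 × 7.41×10⁻⁶) = 6.91×10⁻⁵ T.

B ≈ 69.1 μT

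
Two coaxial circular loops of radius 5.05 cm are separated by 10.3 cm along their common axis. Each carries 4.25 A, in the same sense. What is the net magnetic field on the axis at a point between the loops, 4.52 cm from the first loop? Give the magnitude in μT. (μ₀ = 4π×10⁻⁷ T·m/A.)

Each loop contributes B = μ₀IR²/[2(R²+z²)^(3/2)] on the axis, with z measured from that loop.
Loop 1 (z = 0.0452 m): B₁ = 2.19×10⁻⁵ T. Loop 2 (z = 0.0578 m): B₂ = 1.51×10⁻⁵ T.
The fields add: B = B₁ + B₂ = 3.69×10⁻⁵ T.

B ≈ 36.9 μT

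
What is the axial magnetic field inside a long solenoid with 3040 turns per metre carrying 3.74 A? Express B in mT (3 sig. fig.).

B ≈ 14.3 mT

Inside a long solenoid, B = μ₀nI with n = 3040 turns/m.
B = 4π×10⁻⁷ × 3040 × 3.74 = 1.43×10⁻² T.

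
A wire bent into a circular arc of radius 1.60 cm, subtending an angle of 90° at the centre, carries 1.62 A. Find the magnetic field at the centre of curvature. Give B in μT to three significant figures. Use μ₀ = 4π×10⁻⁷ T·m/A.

The Biot–Savart field of a circular arc at its centre is B = μ₀Iφ/(4πR), with φ = 1.571 rad.
B = (4π×10⁻⁷ × 1.62 × 1.571) / (4π × 0.016) = 1.59×10⁻⁵ T.

B ≈ 15.9 μT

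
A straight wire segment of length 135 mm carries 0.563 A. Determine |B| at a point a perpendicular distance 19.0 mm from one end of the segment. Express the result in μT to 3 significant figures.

For a finite straight segment, B = (μ₀I/4πd)(sinθ₁ + sinθ₂), where θ₁, θ₂ are the angles from the perpendicular to each end.
The perpendicular foot is at one end, so the two end-offsets along the wire are 0 and L = 0.135 m.
sinθ₁ = 0/√(0²+0.019²) = 0.0000; sinθ₂ = 0.135/√(0.135²+0.019²) = 0.9902.
B = (4π×10⁻⁷ × 0.563) / (4π × 0.019) × (0.0000 + 0.9902) = 2.93×10⁻⁶ T.

B ≈ 2.93 μT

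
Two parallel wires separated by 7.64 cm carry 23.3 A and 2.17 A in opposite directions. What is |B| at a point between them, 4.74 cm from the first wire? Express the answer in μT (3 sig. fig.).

Each long wire gives B = μ₀I/(2πd). Distances are d₁ = 0.0474 m and d₂ = 0.029 m.
B₁ = 9.83×10⁻⁵ T, B₂ = 1.50×10⁻⁵ T.
Between antiparallel currents both contributions point the same way, so they add. B = B₁ + B₂ = 9.83×10⁻⁵ + 1.50×10⁻⁵ = 1.13×10⁻⁴ T.

B ≈ 113 μT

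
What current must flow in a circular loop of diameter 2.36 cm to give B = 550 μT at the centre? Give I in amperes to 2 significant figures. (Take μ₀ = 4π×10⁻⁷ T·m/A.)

I ≈ 10 A

At the centre of a circular loop B = μ₀I/(2R), so I = 2RB/μ₀.
With R = 0.0118 m, I = 2 × 0.0118 × 5.50×10⁻⁴ / (4π×10⁻⁷) = 10.3 A.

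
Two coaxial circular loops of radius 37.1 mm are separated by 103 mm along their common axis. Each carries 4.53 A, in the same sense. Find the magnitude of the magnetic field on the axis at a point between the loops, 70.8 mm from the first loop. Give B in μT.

Each loop contributes B = μ₀IR²/[2(R²+z²)^(3/2)] on the axis, with z measured from that loop.
Loop 1 (z = 0.0708 m): B₁ = 7.67×10⁻⁶ T. Loop 2 (z = 0.0322 m): B₂ = 3.30×10⁻⁵ T.
The fields add: B = B₁ + B₂ = 4.07×10⁻⁵ T.

B ≈ 40.7 μT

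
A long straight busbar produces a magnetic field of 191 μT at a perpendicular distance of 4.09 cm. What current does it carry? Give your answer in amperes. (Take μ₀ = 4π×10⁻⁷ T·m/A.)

I ≈ 39.1 A

For a long straight wire B = μ₀I/(2πd), so I = 2πdB/μ₀.
I = 2π × 0.0409 × 1.91×10⁻⁴ / (4π×10⁻⁷) = 39.1 A.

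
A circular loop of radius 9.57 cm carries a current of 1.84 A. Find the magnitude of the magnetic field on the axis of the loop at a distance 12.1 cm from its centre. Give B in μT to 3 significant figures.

B ≈ 2.88 μT

On the axis of a circular loop, B = μ₀IR² / [2(R²+z²)^(3/2)].
R² + z² = (0.0957)² + (0.121)² = 0.0238 m², and (R²+z²)^(3/2) = 3.67×10⁻³ m³.
B = (4π×10⁻⁷ × 1.84 × 0.009158) / (2 × 3.67×10⁻³) = 2.88×10⁻⁶ T.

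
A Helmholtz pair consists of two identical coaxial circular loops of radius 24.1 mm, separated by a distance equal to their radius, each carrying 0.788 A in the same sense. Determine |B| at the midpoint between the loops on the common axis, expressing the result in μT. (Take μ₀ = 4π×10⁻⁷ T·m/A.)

B ≈ 29.4 μT

Each loop contributes B = μ₀IR²/[2(R²+z²)^(3/2)] on the axis, with z measured from that loop.
Loop 1 (z = 0.01205 m): B₁ = 1.47×10⁻⁵ T. Loop 2 (z = 0.01205 m): B₂ = 1.47×10⁻⁵ T.
The fields add: B = B₁ + B₂ = 2.94×10⁻⁵ T.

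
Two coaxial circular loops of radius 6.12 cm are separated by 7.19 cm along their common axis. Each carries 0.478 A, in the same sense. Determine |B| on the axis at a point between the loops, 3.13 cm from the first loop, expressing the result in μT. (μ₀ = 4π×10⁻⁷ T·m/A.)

Each loop contributes B = μ₀IR²/[2(R²+z²)^(3/2)] on the axis, with z measured from that loop.
Loop 1 (z = 0.0313 m): B₁ = 3.46×10⁻⁶ T. Loop 2 (z = 0.0406 m): B₂ = 2.84×10⁻⁶ T.
The fields add: B = B₁ + B₂ = 6.30×10⁻⁶ T.

B ≈ 6.30 μT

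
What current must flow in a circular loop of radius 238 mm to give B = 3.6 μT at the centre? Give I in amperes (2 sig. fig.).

At the centre of a circular loop B = μ₀I/(2R), so I = 2RB/μ₀.
With R = 0.238 m, I = 2 × 0.238 × 3.60×10⁻⁶ / (4π×10⁻⁷) = 1.36 A.

I ≈ 1.4 A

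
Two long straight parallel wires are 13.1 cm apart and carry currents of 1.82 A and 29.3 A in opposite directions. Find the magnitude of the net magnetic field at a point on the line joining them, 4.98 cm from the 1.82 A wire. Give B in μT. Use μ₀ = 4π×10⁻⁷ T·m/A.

B ≈ 79.5 μT

Each long wire gives B = μ₀I/(2πd). Distances are d₁ = 0.0498 m and d₂ = 0.0812 m.
B₁ = 7.31×10⁻⁶ T, B₂ = 7.22×10⁻⁵ T.
Between antiparallel currents both contributions point the same way, so they add. B = B₁ + B₂ = 7.31×10⁻⁶ + 7.22×10⁻⁵ = 7.95×10⁻⁵ T.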